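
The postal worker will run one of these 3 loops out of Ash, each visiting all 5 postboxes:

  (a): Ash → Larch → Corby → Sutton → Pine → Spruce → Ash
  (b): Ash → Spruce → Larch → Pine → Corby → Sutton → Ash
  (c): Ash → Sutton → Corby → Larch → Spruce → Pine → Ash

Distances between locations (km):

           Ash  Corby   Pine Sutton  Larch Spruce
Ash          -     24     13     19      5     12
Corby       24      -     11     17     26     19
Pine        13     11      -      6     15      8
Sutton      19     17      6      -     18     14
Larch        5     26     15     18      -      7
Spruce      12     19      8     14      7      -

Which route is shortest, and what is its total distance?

(a): 5 + 26 + 17 + 6 + 8 + 12 = 74
(b): 12 + 7 + 15 + 11 + 17 + 19 = 81
(c): 19 + 17 + 26 + 7 + 8 + 13 = 90

74 km — (a) is the shortest.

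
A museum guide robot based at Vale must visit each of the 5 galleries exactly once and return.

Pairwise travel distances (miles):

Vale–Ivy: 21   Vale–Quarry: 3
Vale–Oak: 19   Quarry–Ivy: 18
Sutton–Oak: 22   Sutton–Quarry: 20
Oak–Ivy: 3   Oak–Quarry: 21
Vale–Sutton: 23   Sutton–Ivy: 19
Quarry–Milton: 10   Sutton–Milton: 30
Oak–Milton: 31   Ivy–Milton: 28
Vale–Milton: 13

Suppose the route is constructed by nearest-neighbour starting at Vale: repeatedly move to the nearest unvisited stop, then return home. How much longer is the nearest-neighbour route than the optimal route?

Excess over optimum: 5 miles.

Vale: Quarry=3, Milton=13, Oak=19, Ivy=21, Sutton=23 ⇒ Quarry
Quarry: Milton=10, Ivy=18, Sutton=20, Oak=21 ⇒ Milton
Milton: Ivy=28, Sutton=30, Oak=31 ⇒ Ivy
Ivy: Oak=3, Sutton=19 ⇒ Oak
Oak: Sutton=22 ⇒ Sutton
NN route Vale → Quarry → Milton → Ivy → Oak → Sutton → Vale costs 89.
Optimal: Vale → Oak → Ivy → Sutton → Quarry → Milton → Vale costs 84 (by enumerating all 60 distinct tours).
Excess = 89 − 84 = 5.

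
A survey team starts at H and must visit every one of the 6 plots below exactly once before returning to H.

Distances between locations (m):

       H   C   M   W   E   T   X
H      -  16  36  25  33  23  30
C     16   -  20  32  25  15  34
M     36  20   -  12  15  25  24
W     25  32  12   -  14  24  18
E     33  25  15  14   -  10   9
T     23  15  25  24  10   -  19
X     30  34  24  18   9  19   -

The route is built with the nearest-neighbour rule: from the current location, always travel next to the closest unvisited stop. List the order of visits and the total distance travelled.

Total distance 116 m via the nearest-neighbour route H → C → T → E → X → W → M → H.

From H: distances to unvisited — C=16, T=23, W=25, X=30, E=33, M=36. Nearest is C (16).
From C: distances to unvisited — T=15, M=20, E=25, W=32, X=34. Nearest is T (15).
From T: distances to unvisited — E=10, X=19, W=24, M=25. Nearest is E (10).
From E: distances to unvisited — X=9, W=14, M=15. Nearest is X (9).
From X: distances to unvisited — W=18, M=24. Nearest is W (18).
From W: distances to unvisited — M=12. Nearest is M (12).
Return M→H: 36.
Total = 16 + 15 + 10 + 9 + 18 + 12 + 36 = 116.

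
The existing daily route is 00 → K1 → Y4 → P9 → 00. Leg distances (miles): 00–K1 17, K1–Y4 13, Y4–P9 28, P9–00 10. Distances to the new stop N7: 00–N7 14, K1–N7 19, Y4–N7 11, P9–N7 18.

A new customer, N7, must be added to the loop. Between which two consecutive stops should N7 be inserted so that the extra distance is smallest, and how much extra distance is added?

+1 miles — insert N7 between Y4 and P9.

Insertion cost between consecutive stops i–j is d(i,N7) + d(N7,j) − d(i,j):
  between 00 and K1: 14 + 19 − 17 = 16
  between K1 and Y4: 19 + 11 − 13 = 17
  between Y4 and P9: 11 + 18 − 28 = 1
  between P9 and 00: 18 + 14 − 10 = 22
Cheapest insertion is between Y4 and P9, adding 1.
New total = 68 + 1 = 69.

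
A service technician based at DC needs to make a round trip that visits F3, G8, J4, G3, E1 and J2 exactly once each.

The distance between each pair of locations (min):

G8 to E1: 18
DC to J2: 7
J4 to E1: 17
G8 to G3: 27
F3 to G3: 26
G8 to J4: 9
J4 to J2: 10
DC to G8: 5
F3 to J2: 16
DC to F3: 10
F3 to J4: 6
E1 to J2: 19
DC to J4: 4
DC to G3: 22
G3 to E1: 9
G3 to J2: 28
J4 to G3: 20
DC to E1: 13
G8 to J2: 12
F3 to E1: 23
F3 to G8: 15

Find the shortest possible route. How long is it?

With 6 stops there are 6!/2 = 360 distinct round trips (a route and its reverse cost the same).
DC → F3 → G8 → J4 → G3 → E1 → J2 → DC: 10+15+9+20+9+19+7 = 89
DC → F3 → G8 → J4 → G3 → J2 → E1 → DC: 10+15+9+20+28+19+13 = 114
DC → F3 → G8 → J4 → E1 → G3 → J2 → DC: 10+15+9+17+9+28+7 = 95
DC → F3 → G8 → J4 → E1 → J2 → G3 → DC: 10+15+9+17+19+28+22 = 120
DC → F3 → G8 → J4 → J2 → G3 → E1 → DC: 10+15+9+10+28+9+13 = 94
DC → F3 → G8 → J4 → J2 → E1 → G3 → DC: 10+15+9+10+19+9+22 = 94
DC → F3 → G8 → G3 → J4 → E1 → J2 → DC: 10+15+27+20+17+19+7 = 115
DC → F3 → G8 → G3 → J4 → J2 → E1 → DC: 10+15+27+20+10+19+13 = 114
… (352 more)
DC → F3 → J4 → G3 → E1 → J2 → G8 → DC: 10+6+20+9+19+12+5 = 81  ← best
The minimum is 81.
One optimal route: DC → F3 → J4 → G3 → E1 → J2 → G8 → DC (or its reverse).

81 min — the shortest possible round trip.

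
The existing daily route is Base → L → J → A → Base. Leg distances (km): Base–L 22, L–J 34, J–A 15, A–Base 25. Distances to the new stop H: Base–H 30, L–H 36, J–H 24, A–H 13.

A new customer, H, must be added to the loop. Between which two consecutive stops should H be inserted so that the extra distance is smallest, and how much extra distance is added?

Insertion cost between consecutive stops i–j is d(i,H) + d(H,j) − d(i,j):
  between Base and L: 30 + 36 − 22 = 44
  between L and J: 36 + 24 − 34 = 26
  between J and A: 24 + 13 − 15 = 22
  between A and Base: 13 + 30 − 25 = 18
Cheapest insertion is between A and Base, adding 18.
New total = 96 + 18 = 114.

+18 km — insert H between A and Base.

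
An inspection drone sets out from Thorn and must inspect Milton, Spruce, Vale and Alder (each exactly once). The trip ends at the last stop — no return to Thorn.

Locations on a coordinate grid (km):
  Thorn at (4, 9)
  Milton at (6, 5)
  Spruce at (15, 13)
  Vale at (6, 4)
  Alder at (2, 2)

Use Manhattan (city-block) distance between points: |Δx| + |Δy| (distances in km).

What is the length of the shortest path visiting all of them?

33 km — the minimum one-way total.

There are 4! = 24 possible orderings.
Thorn→Milton→Spruce→Vale→Alder: 6+17+18+6 = 47
Thorn→Milton→Spruce→Alder→Vale: 6+17+24+6 = 53
Thorn→Milton→Vale→Spruce→Alder: 6+1+18+24 = 49
Thorn→Milton→Vale→Alder→Spruce: 6+1+6+24 = 37
Thorn→Milton→Alder→Spruce→Vale: 6+7+24+18 = 55
Thorn→Milton→Alder→Vale→Spruce: 6+7+6+18 = 37
Thorn→Spruce→Milton→Vale→Alder: 15+17+1+6 = 39
Thorn→Spruce→Milton→Alder→Vale: 15+17+7+6 = 45
Thorn→Spruce→Vale→Milton→Alder: 15+18+1+7 = 41
Thorn→Spruce→Vale→Alder→Milton: 15+18+6+7 = 46
Thorn→Spruce→Alder→Milton→Vale: 15+24+7+1 = 47
Thorn→Spruce→Alder→Vale→Milton: 15+24+6+1 = 46
Thorn→Vale→Milton→Spruce→Alder: 7+1+17+24 = 49
Thorn→Vale→Milton→Alder→Spruce: 7+1+7+24 = 39
… (10 more)
Thorn→Alder→Vale→Milton→Spruce: 9+6+1+17 = 33  ← best
The minimum is 33.
One shortest path: Thorn → Alder → Vale → Milton → Spruce.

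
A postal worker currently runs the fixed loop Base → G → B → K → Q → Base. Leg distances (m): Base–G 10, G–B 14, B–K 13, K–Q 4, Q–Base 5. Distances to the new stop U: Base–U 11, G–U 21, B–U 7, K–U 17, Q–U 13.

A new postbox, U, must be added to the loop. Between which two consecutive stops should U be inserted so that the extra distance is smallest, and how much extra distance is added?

Minimum extra distance: 11 m, inserting U between B and K.

Insertion cost between consecutive stops i–j is d(i,U) + d(U,j) − d(i,j):
  between Base and G: 11 + 21 − 10 = 22
  between G and B: 21 + 7 − 14 = 14
  between B and K: 7 + 17 − 13 = 11
  between K and Q: 17 + 13 − 4 = 26
  between Q and Base: 13 + 11 − 5 = 19
Cheapest insertion is between B and K, adding 11.
New total = 46 + 11 = 57.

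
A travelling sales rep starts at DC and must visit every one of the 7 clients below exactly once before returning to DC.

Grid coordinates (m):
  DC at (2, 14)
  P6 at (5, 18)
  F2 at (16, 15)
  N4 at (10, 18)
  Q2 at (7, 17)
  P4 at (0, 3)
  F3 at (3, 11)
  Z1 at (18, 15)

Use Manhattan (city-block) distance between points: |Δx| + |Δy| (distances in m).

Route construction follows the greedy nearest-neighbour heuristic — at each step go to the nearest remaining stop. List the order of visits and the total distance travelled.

From DC: distances to unvisited — F3=4, P6=7, Q2=8, N4=12, P4=13, F2=15, Z1=17. Nearest is F3 (4).
From F3: distances to unvisited — P6=9, Q2=10, P4=11, N4=14, F2=17, Z1=19. Nearest is P6 (9).
From P6: distances to unvisited — Q2=3, N4=5, F2=14, Z1=16, P4=20. Nearest is Q2 (3).
From Q2: distances to unvisited — N4=4, F2=11, Z1=13, P4=21. Nearest is N4 (4).
From N4: distances to unvisited — F2=9, Z1=11, P4=25. Nearest is F2 (9).
From F2: distances to unvisited — Z1=2, P4=28. Nearest is Z1 (2).
From Z1: distances to unvisited — P4=30. Nearest is P4 (30).
Return P4→DC: 13.
Total = 4 + 9 + 3 + 4 + 9 + 2 + 30 + 13 = 74.

Nearest-neighbour total = 74 m; route DC → F3 → P6 → Q2 → N4 → F2 → Z1 → P4 → DC.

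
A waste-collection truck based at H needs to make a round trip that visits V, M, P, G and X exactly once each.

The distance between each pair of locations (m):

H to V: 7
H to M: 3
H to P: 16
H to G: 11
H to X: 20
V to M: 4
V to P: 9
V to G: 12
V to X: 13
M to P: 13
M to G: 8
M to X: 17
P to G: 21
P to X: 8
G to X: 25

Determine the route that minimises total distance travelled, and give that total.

With 5 stops there are 5!/2 = 60 distinct round trips (a route and its reverse cost the same).
H→V→M→P→G→X→H: 7+4+13+21+25+20 = 90
H→V→M→P→X→G→H: 7+4+13+8+25+11 = 68
H→V→M→G→P→X→H: 7+4+8+21+8+20 = 68
H→V→M→G→X→P→H: 7+4+8+25+8+16 = 68
H→V→M→X→P→G→H: 7+4+17+8+21+11 = 68
H→V→M→X→G→P→H: 7+4+17+25+21+16 = 90
H→V→P→M→G→X→H: 7+9+13+8+25+20 = 82
H→V→P→M→X→G→H: 7+9+13+17+25+11 = 82
H→V→P→G→M→X→H: 7+9+21+8+17+20 = 82
H→V→P→G→X→M→H: 7+9+21+25+17+3 = 82
H→V→P→X→M→G→H: 7+9+8+17+8+11 = 60
H→V→P→X→G→M→H: 7+9+8+25+8+3 = 60
H→V→G→M→P→X→H: 7+12+8+13+8+20 = 68
H→V→G→M→X→P→H: 7+12+8+17+8+16 = 68
… (46 more)
The minimum is 60.
One optimal route: H → V → P → X → M → G → H (or its reverse).

60 m — the shortest possible round trip.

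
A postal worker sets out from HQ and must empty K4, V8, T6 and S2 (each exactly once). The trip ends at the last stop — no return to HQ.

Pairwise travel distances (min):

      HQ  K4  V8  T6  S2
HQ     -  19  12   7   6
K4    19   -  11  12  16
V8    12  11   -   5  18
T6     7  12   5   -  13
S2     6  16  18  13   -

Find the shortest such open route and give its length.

Shortest open route: 35 min.

There are 4! = 24 possible orderings.
HQ→K4→V8→T6→S2: 19+11+5+13 = 48
HQ→K4→V8→S2→T6: 19+11+18+13 = 61
HQ→K4→T6→V8→S2: 19+12+5+18 = 54
HQ→K4→T6→S2→V8: 19+12+13+18 = 62
HQ→K4→S2→V8→T6: 19+16+18+5 = 58
HQ→K4→S2→T6→V8: 19+16+13+5 = 53
HQ→V8→K4→T6→S2: 12+11+12+13 = 48
HQ→V8→K4→S2→T6: 12+11+16+13 = 52
HQ→V8→T6→K4→S2: 12+5+12+16 = 45
HQ→V8→T6→S2→K4: 12+5+13+16 = 46
HQ→V8→S2→K4→T6: 12+18+16+12 = 58
HQ→V8→S2→T6→K4: 12+18+13+12 = 55
HQ→T6→K4→V8→S2: 7+12+11+18 = 48
HQ→T6→K4→S2→V8: 7+12+16+18 = 53
… (10 more)
HQ→S2→T6→V8→K4: 6+13+5+11 = 35  ← best
The minimum is 35.
One shortest path: HQ → S2 → T6 → V8 → K4.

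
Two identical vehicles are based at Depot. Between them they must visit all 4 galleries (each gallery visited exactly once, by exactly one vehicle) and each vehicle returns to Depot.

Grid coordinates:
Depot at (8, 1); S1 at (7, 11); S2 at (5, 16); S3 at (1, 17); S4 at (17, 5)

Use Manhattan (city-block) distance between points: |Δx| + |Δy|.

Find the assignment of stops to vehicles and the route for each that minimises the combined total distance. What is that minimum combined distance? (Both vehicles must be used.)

Minimum combined distance: 72.

Check every non-empty split of the stops between the two vehicles; for each half take its own optimal tour:
  {S1} + {S2, S3, S4}: 22 + 64 = 86
  {S2} + {S1, S3, S4}: 36 + 64 = 100
  {S1, S2} + {S3, S4}: 36 + 64 = 100
  {S3} + {S1, S2, S4}: 46 + 54 = 100
  {S1, S3} + {S2, S4}: 46 + 54 = 100
  {S2, S3} + {S1, S4}: 46 + 40 = 86
  … (7 splits in total)
  {S1, S2, S3} + {S4}: 46 + 26 = 72  ← best
Best: vehicle 1 Depot → S1 → S2 → S3 → Depot = 46; vehicle 2 Depot → S4 → Depot = 26; combined 72.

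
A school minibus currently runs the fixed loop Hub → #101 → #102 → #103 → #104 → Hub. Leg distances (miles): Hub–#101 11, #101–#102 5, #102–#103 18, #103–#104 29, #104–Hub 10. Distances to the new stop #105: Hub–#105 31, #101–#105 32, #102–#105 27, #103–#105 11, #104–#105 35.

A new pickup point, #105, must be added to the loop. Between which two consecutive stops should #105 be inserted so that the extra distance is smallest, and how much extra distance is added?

Minimum extra distance: 17 miles, inserting #105 between #103 and #104.

Insertion cost between consecutive stops i–j is d(i,#105) + d(#105,j) − d(i,j):
  between Hub and #101: 31 + 32 − 11 = 52
  between #101 and #102: 32 + 27 − 5 = 54
  between #102 and #103: 27 + 11 − 18 = 20
  between #103 and #104: 11 + 35 − 29 = 17
  between #104 and Hub: 35 + 31 − 10 = 56
Cheapest insertion is between #103 and #104, adding 17.
New total = 73 + 17 = 90.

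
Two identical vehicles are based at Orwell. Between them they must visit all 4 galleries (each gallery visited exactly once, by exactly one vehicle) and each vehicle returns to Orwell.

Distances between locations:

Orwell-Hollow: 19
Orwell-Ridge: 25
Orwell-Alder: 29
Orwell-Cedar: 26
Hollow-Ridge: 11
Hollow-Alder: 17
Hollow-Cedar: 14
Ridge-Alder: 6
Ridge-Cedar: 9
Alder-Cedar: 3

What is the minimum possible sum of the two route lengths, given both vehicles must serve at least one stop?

Minimum combined distance: 98.

There are 2^3 − 1 = 7 ways to divide the 4 stops into two non-empty groups. For each, the best each vehicle can do is its own shortest tour through its group:
  {Hollow} + {Ridge, Alder, Cedar}: 38 + 60 = 98
  {Ridge} + {Hollow, Alder, Cedar}: 50 + 65 = 115
  {Hollow, Ridge} + {Alder, Cedar}: 55 + 58 = 113
  {Alder} + {Hollow, Ridge, Cedar}: 58 + 65 = 123
  {Hollow, Alder} + {Ridge, Cedar}: 65 + 60 = 125
  {Ridge, Alder} + {Hollow, Cedar}: 60 + 59 = 119
  … (7 splits in total)
Best: vehicle 1 Orwell → Hollow → Orwell = 38; vehicle 2 Orwell → Ridge → Alder → Cedar → Orwell = 60; combined 98.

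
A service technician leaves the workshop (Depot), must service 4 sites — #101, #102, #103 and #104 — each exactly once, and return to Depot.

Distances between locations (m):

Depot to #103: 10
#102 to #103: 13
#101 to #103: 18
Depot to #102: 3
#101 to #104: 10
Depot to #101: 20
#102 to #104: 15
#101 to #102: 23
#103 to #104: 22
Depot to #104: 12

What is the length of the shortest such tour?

Shortest round trip = 56 m.

There are 12 distinct closed tours to check (reversals are equivalent).
Depot-#101-#102-#103-#104-Depot: 20+23+13+22+12 = 90
Depot-#101-#102-#104-#103-Depot: 20+23+15+22+10 = 90
Depot-#101-#103-#102-#104-Depot: 20+18+13+15+12 = 78
Depot-#101-#103-#104-#102-Depot: 20+18+22+15+3 = 78
Depot-#101-#104-#102-#103-Depot: 20+10+15+13+10 = 68
Depot-#101-#104-#103-#102-Depot: 20+10+22+13+3 = 68
Depot-#102-#101-#103-#104-Depot: 3+23+18+22+12 = 78
Depot-#102-#101-#104-#103-Depot: 3+23+10+22+10 = 68
Depot-#102-#103-#101-#104-Depot: 3+13+18+10+12 = 56
Depot-#102-#104-#101-#103-Depot: 3+15+10+18+10 = 56
Depot-#103-#101-#102-#104-Depot: 10+18+23+15+12 = 78
Depot-#103-#102-#101-#104-Depot: 10+13+23+10+12 = 68
The minimum is 56.
One optimal route: Depot → #102 → #103 → #101 → #104 → Depot (or its reverse).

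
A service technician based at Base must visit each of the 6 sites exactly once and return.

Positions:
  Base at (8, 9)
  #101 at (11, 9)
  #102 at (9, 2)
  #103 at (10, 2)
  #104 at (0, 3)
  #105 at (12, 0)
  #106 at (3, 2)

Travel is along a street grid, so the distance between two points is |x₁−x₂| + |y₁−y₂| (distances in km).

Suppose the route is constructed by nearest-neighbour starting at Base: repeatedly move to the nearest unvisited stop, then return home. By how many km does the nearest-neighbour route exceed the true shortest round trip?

The nearest-neighbour route is 4 km longer than optimal.

From Base: #101=3, #102=8, #103=9, #106=12, #105=13, #104=14 → choose #101 (3).
From #101: #103=8, #102=9, #105=10, #106=15, #104=17 → choose #103 (8).
From #103: #102=1, #105=4, #106=7, #104=11 → choose #102 (1).
From #102: #105=5, #106=6, #104=10 → choose #105 (5).
From #105: #106=11, #104=15 → choose #106 (11).
From #106: #104=4 → choose #104 (4).
NN route Base → #101 → #103 → #102 → #105 → #106 → #104 → Base costs 46.
Optimal: Base → #101 → #105 → #103 → #102 → #106 → #104 → Base costs 42 (by enumerating all 360 distinct tours).
Excess = 46 − 42 = 4.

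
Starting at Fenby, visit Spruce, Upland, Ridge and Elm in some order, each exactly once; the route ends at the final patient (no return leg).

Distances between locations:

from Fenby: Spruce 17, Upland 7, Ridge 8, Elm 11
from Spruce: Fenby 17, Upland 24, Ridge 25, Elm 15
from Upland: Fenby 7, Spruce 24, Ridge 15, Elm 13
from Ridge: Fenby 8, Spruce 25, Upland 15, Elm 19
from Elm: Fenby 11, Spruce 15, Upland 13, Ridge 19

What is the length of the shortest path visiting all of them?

There are 4! = 24 possible orderings.
Fenby → Spruce → Upland → Ridge → Elm: 17+24+15+19 = 75
Fenby → Spruce → Upland → Elm → Ridge: 17+24+13+19 = 73
Fenby → Spruce → Ridge → Upland → Elm: 17+25+15+13 = 70
Fenby → Spruce → Ridge → Elm → Upland: 17+25+19+13 = 74
Fenby → Spruce → Elm → Upland → Ridge: 17+15+13+15 = 60
Fenby → Spruce → Elm → Ridge → Upland: 17+15+19+15 = 66
Fenby → Upland → Spruce → Ridge → Elm: 7+24+25+19 = 75
Fenby → Upland → Spruce → Elm → Ridge: 7+24+15+19 = 65
Fenby → Upland → Ridge → Spruce → Elm: 7+15+25+15 = 62
Fenby → Upland → Ridge → Elm → Spruce: 7+15+19+15 = 56
Fenby → Upland → Elm → Spruce → Ridge: 7+13+15+25 = 60
Fenby → Upland → Elm → Ridge → Spruce: 7+13+19+25 = 64
Fenby → Ridge → Spruce → Upland → Elm: 8+25+24+13 = 70
Fenby → Ridge → Spruce → Elm → Upland: 8+25+15+13 = 61
… (10 more)
Fenby → Ridge → Upland → Elm → Spruce: 8+15+13+15 = 51  ← best
The minimum is 51.
One shortest path: Fenby → Ridge → Upland → Elm → Spruce.

51 — the minimum one-way total.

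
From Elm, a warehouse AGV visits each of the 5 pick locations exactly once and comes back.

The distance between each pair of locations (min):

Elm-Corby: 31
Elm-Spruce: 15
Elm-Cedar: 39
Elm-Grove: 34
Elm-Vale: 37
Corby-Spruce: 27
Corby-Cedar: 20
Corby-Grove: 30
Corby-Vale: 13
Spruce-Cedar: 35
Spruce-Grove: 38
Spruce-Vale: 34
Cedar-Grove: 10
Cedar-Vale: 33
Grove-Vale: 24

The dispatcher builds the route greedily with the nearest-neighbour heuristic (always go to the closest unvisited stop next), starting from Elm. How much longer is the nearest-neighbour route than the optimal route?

Elm: Spruce=15, Corby=31, Grove=34, Vale=37, Cedar=39 ⇒ Spruce
Spruce: Corby=27, Vale=34, Cedar=35, Grove=38 ⇒ Corby
Corby: Vale=13, Cedar=20, Grove=30 ⇒ Vale
Vale: Grove=24, Cedar=33 ⇒ Grove
Grove: Cedar=10 ⇒ Cedar
NN route Elm → Spruce → Corby → Vale → Grove → Cedar → Elm costs 128.
Optimal: Elm → Spruce → Vale → Corby → Cedar → Grove → Elm costs 126 (by enumerating all 60 distinct tours).
Excess = 128 − 126 = 2.

Excess over optimum: 2 min.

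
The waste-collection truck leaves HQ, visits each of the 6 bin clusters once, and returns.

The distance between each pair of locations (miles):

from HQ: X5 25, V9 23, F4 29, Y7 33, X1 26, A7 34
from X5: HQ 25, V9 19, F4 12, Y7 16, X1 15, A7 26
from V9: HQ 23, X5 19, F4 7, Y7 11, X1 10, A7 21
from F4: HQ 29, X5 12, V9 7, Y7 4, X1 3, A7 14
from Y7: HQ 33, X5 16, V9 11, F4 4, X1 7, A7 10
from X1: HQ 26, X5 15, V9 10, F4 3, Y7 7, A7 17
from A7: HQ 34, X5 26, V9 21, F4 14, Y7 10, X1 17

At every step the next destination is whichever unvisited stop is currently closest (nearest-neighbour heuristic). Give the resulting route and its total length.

HQ → [V9:23 / X5:25 / X1:26 / F4:29 / Y7:33 / A7:34] → V9 (23)
V9 → [F4:7 / X1:10 / Y7:11 / X5:19 / A7:21] → F4 (7)
F4 → [X1:3 / Y7:4 / X5:12 / A7:14] → X1 (3)
X1 → [Y7:7 / X5:15 / A7:17] → Y7 (7)
Y7 → [A7:10 / X5:16] → A7 (10)
A7 → [X5:26] → X5 (26)
Return X5→HQ: 25.
Total = 23 + 7 + 3 + 7 + 10 + 26 + 25 = 101.

Total distance 101 miles via the nearest-neighbour route HQ → V9 → F4 → X1 → Y7 → A7 → X5 → HQ.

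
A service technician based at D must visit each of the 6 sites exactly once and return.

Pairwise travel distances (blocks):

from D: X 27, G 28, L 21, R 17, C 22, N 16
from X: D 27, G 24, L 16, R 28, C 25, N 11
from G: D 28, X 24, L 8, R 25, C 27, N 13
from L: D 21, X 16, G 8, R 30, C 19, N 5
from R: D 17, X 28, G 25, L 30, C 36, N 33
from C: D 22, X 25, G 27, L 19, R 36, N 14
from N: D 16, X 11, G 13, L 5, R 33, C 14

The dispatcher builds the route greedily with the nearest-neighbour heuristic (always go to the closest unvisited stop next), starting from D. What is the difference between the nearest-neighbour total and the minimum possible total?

The nearest-neighbour route is 18 blocks longer than optimal.

From D: N=16, R=17, L=21, C=22, X=27, G=28 → choose N (16).
From N: L=5, X=11, G=13, C=14, R=33 → choose L (5).
From L: G=8, X=16, C=19, R=30 → choose G (8).
From G: X=24, R=25, C=27 → choose X (24).
From X: C=25, R=28 → choose C (25).
From C: R=36 → choose R (36).
NN route D → N → L → G → X → C → R → D costs 131.
Optimal: D → R → G → L → X → N → C → D costs 113 (by enumerating all 360 distinct tours).
Excess = 131 − 113 = 18.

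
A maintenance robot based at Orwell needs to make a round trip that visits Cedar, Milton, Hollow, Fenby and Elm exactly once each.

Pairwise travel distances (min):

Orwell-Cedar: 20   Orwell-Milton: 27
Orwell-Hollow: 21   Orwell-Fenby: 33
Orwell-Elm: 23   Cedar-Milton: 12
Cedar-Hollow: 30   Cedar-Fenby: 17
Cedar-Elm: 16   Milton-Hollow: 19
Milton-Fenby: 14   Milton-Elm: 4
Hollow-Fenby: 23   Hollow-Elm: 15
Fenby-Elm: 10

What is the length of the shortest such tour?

There are 60 distinct closed tours to check (reversals are equivalent).
Orwell - Cedar - Milton - Hollow - Fenby - Elm - Orwell: 20+12+19+23+10+23 = 107
Orwell - Cedar - Milton - Hollow - Elm - Fenby - Orwell: 20+12+19+15+10+33 = 109
Orwell - Cedar - Milton - Fenby - Hollow - Elm - Orwell: 20+12+14+23+15+23 = 107
Orwell - Cedar - Milton - Fenby - Elm - Hollow - Orwell: 20+12+14+10+15+21 = 92
Orwell - Cedar - Milton - Elm - Hollow - Fenby - Orwell: 20+12+4+15+23+33 = 107
Orwell - Cedar - Milton - Elm - Fenby - Hollow - Orwell: 20+12+4+10+23+21 = 90
Orwell - Cedar - Hollow - Milton - Fenby - Elm - Orwell: 20+30+19+14+10+23 = 116
Orwell - Cedar - Hollow - Milton - Elm - Fenby - Orwell: 20+30+19+4+10+33 = 116
Orwell - Cedar - Hollow - Fenby - Milton - Elm - Orwell: 20+30+23+14+4+23 = 114
Orwell - Cedar - Hollow - Fenby - Elm - Milton - Orwell: 20+30+23+10+4+27 = 114
Orwell - Cedar - Hollow - Elm - Milton - Fenby - Orwell: 20+30+15+4+14+33 = 116
Orwell - Cedar - Hollow - Elm - Fenby - Milton - Orwell: 20+30+15+10+14+27 = 116
Orwell - Cedar - Fenby - Milton - Hollow - Elm - Orwell: 20+17+14+19+15+23 = 108
Orwell - Cedar - Fenby - Milton - Elm - Hollow - Orwell: 20+17+14+4+15+21 = 91
… (46 more)
The minimum is 90.
One optimal route: Orwell → Cedar → Milton → Elm → Fenby → Hollow → Orwell (or its reverse).

Minimum total distance: 90 min.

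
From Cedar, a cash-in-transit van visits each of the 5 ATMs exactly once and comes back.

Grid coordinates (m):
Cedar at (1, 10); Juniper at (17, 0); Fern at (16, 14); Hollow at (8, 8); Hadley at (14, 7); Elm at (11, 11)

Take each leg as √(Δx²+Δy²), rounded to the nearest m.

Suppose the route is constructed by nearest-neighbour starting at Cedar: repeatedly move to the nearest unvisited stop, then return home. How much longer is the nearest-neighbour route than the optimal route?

The nearest-neighbour route is 6 m longer than optimal.

From Cedar: Hollow=7, Elm=10, Hadley=13, Fern=16, Juniper=19 → choose Hollow (7).
From Hollow: Elm=4, Hadley=6, Fern=10, Juniper=12 → choose Elm (4).
From Elm: Hadley=5, Fern=6, Juniper=13 → choose Hadley (5).
From Hadley: Fern=7, Juniper=8 → choose Fern (7).
From Fern: Juniper=14 → choose Juniper (14).
NN route Cedar → Hollow → Elm → Hadley → Fern → Juniper → Cedar costs 56.
Optimal: Cedar → Hollow → Juniper → Hadley → Fern → Elm → Cedar costs 50 (by enumerating all 60 distinct tours).
Excess = 56 − 50 = 6.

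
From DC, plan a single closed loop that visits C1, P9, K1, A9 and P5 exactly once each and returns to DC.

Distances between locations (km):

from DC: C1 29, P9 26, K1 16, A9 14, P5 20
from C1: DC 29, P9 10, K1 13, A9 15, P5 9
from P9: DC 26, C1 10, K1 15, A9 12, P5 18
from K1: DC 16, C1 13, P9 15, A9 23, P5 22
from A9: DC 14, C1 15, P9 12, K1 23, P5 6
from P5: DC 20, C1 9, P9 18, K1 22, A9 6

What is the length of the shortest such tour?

Shortest round trip = 70 km.

With 5 stops there are 5!/2 = 60 distinct round trips (a route and its reverse cost the same).
DC - C1 - P9 - K1 - A9 - P5 - DC: 29+10+15+23+6+20 = 103
DC - C1 - P9 - K1 - P5 - A9 - DC: 29+10+15+22+6+14 = 96
DC - C1 - P9 - A9 - K1 - P5 - DC: 29+10+12+23+22+20 = 116
DC - C1 - P9 - A9 - P5 - K1 - DC: 29+10+12+6+22+16 = 95
DC - C1 - P9 - P5 - K1 - A9 - DC: 29+10+18+22+23+14 = 116
DC - C1 - P9 - P5 - A9 - K1 - DC: 29+10+18+6+23+16 = 102
DC - C1 - K1 - P9 - A9 - P5 - DC: 29+13+15+12+6+20 = 95
DC - C1 - K1 - P9 - P5 - A9 - DC: 29+13+15+18+6+14 = 95
DC - C1 - K1 - A9 - P9 - P5 - DC: 29+13+23+12+18+20 = 115
DC - C1 - K1 - A9 - P5 - P9 - DC: 29+13+23+6+18+26 = 115
DC - C1 - K1 - P5 - P9 - A9 - DC: 29+13+22+18+12+14 = 108
DC - C1 - K1 - P5 - A9 - P9 - DC: 29+13+22+6+12+26 = 108
DC - C1 - A9 - P9 - K1 - P5 - DC: 29+15+12+15+22+20 = 113
DC - C1 - A9 - P9 - P5 - K1 - DC: 29+15+12+18+22+16 = 112
… (46 more)
DC - K1 - P9 - C1 - P5 - A9 - DC: 16+15+10+9+6+14 = 70  ← best
The minimum is 70.
One optimal route: DC → K1 → P9 → C1 → P5 → A9 → DC (or its reverse).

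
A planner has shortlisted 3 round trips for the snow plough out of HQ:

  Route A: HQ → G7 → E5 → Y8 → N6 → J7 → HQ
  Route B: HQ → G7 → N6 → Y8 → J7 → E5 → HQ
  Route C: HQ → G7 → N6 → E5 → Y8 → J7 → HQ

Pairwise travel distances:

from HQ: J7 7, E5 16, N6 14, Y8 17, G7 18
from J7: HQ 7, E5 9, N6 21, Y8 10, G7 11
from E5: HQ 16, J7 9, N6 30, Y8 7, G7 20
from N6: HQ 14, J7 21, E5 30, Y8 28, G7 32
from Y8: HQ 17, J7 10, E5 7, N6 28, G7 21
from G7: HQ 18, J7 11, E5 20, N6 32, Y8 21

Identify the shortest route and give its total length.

101 — Route A is the shortest.

Route A: 18 + 20 + 7 + 28 + 21 + 7 = 101
Route B: 18 + 32 + 28 + 10 + 9 + 16 = 113
Route C: 18 + 32 + 30 + 7 + 10 + 7 = 104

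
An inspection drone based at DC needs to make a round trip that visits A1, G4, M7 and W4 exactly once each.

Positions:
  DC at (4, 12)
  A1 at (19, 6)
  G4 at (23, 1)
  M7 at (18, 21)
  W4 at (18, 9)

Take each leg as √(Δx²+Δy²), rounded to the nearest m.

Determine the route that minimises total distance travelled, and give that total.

DC - A1 - G4 - M7 - W4 - DC: 16+6+21+12+14 = 69
DC - A1 - G4 - W4 - M7 - DC: 16+6+9+12+17 = 60
DC - A1 - M7 - G4 - W4 - DC: 16+15+21+9+14 = 75
DC - A1 - M7 - W4 - G4 - DC: 16+15+12+9+22 = 74
DC - A1 - W4 - G4 - M7 - DC: 16+3+9+21+17 = 66
DC - A1 - W4 - M7 - G4 - DC: 16+3+12+21+22 = 74
DC - G4 - A1 - M7 - W4 - DC: 22+6+15+12+14 = 69
DC - G4 - A1 - W4 - M7 - DC: 22+6+3+12+17 = 60
DC - G4 - M7 - A1 - W4 - DC: 22+21+15+3+14 = 75
DC - G4 - W4 - A1 - M7 - DC: 22+9+3+15+17 = 66
DC - M7 - A1 - G4 - W4 - DC: 17+15+6+9+14 = 61
DC - M7 - G4 - A1 - W4 - DC: 17+21+6+3+14 = 61
The minimum is 60.
One optimal route: DC → A1 → G4 → W4 → M7 → DC (or its reverse).

Minimum total distance: 60 m.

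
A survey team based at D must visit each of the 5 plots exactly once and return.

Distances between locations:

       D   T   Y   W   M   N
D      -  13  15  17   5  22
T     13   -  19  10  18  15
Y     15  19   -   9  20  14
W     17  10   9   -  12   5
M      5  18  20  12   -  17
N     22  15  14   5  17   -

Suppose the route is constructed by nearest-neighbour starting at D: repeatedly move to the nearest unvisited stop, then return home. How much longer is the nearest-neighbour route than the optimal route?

1 longer than the optimal tour.

From D: M=5, T=13, Y=15, W=17, N=22 → choose M (5).
From M: W=12, N=17, T=18, Y=20 → choose W (12).
From W: N=5, Y=9, T=10 → choose N (5).
From N: Y=14, T=15 → choose Y (14).
From Y: T=19 → choose T (19).
NN route D → M → W → N → Y → T → D costs 68.
Optimal: D → T → W → N → Y → M → D costs 67 (by enumerating all 60 distinct tours).
Excess = 68 − 67 = 1.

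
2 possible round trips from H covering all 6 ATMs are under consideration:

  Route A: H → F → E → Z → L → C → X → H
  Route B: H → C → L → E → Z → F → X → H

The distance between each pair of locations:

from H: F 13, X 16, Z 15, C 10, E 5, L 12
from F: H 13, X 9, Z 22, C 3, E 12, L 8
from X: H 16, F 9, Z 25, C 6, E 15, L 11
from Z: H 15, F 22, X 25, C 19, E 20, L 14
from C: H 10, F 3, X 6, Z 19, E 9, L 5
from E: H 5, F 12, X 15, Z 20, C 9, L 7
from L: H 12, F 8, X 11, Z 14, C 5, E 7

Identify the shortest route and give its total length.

Route A: 13 + 12 + 20 + 14 + 5 + 6 + 16 = 86
Route B: 10 + 5 + 7 + 20 + 22 + 9 + 16 = 89

Shortest is Route A, total 86.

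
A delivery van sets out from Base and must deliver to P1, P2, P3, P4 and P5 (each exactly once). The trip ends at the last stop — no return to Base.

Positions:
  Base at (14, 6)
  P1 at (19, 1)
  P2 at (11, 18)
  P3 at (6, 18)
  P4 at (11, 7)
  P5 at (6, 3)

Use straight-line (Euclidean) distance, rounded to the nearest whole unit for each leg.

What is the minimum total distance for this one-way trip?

There are 5! = 120 possible orderings.
Base → P1 → P2 → P3 → P4 → P5: 7+19+5+12+6 = 49
Base → P1 → P2 → P3 → P5 → P4: 7+19+5+15+6 = 52
Base → P1 → P2 → P4 → P3 → P5: 7+19+11+12+15 = 64
Base → P1 → P2 → P4 → P5 → P3: 7+19+11+6+15 = 58
Base → P1 → P2 → P5 → P3 → P4: 7+19+16+15+12 = 69
Base → P1 → P2 → P5 → P4 → P3: 7+19+16+6+12 = 60
Base → P1 → P3 → P2 → P4 → P5: 7+21+5+11+6 = 50
Base → P1 → P3 → P2 → P5 → P4: 7+21+5+16+6 = 55
Base → P1 → P3 → P4 → P2 → P5: 7+21+12+11+16 = 67
Base → P1 → P3 → P4 → P5 → P2: 7+21+12+6+16 = 62
Base → P1 → P3 → P5 → P2 → P4: 7+21+15+16+11 = 70
Base → P1 → P3 → P5 → P4 → P2: 7+21+15+6+11 = 60
Base → P1 → P4 → P2 → P3 → P5: 7+10+11+5+15 = 48
Base → P1 → P4 → P2 → P5 → P3: 7+10+11+16+15 = 59
… (106 more)
Base → P1 → P5 → P4 → P2 → P3: 7+13+6+11+5 = 42  ← best
The minimum is 42.
One shortest path: Base → P1 → P5 → P4 → P2 → P3.

Shortest open route: 42.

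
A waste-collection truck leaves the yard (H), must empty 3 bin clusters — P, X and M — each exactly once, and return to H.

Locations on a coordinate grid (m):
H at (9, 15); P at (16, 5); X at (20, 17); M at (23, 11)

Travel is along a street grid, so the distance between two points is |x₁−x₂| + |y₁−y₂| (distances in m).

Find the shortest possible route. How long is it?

Shortest round trip = 52 m.

There are 3 distinct closed tours to check (reversals are equivalent).
H-P-X-M-H: 17+16+9+18 = 60
H-P-M-X-H: 17+13+9+13 = 52
H-X-P-M-H: 13+16+13+18 = 60
The minimum is 52.
One optimal route: H → P → M → X → H (or its reverse).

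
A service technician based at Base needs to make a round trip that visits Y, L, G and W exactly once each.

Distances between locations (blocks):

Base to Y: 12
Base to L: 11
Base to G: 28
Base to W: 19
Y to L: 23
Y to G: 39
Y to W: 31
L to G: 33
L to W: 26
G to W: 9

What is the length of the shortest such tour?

Base - Y - L - G - W - Base: 12+23+33+9+19 = 96
Base - Y - L - W - G - Base: 12+23+26+9+28 = 98
Base - Y - G - L - W - Base: 12+39+33+26+19 = 129
Base - Y - G - W - L - Base: 12+39+9+26+11 = 97
Base - Y - W - L - G - Base: 12+31+26+33+28 = 130
Base - Y - W - G - L - Base: 12+31+9+33+11 = 96
Base - L - Y - G - W - Base: 11+23+39+9+19 = 101
Base - L - Y - W - G - Base: 11+23+31+9+28 = 102
Base - L - G - Y - W - Base: 11+33+39+31+19 = 133
Base - L - W - Y - G - Base: 11+26+31+39+28 = 135
Base - G - Y - L - W - Base: 28+39+23+26+19 = 135
Base - G - L - Y - W - Base: 28+33+23+31+19 = 134
The minimum is 96.
One optimal route: Base → Y → L → G → W → Base (or its reverse).

Minimum total distance: 96 blocks.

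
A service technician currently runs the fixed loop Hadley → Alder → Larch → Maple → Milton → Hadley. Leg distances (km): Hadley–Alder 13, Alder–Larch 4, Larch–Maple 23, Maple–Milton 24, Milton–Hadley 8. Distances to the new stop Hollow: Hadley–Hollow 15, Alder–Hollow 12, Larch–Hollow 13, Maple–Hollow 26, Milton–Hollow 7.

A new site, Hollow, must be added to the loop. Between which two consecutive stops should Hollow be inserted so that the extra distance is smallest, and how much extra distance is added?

Insertion cost between consecutive stops i–j is d(i,Hollow) + d(Hollow,j) − d(i,j):
  between Hadley and Alder: 15 + 12 − 13 = 14
  between Alder and Larch: 12 + 13 − 4 = 21
  between Larch and Maple: 13 + 26 − 23 = 16
  between Maple and Milton: 26 + 7 − 24 = 9
  between Milton and Hadley: 7 + 15 − 8 = 14
Cheapest insertion is between Maple and Milton, adding 9.
New total = 72 + 9 = 81.

Adding 9 km by placing Hollow on the Maple–Milton leg.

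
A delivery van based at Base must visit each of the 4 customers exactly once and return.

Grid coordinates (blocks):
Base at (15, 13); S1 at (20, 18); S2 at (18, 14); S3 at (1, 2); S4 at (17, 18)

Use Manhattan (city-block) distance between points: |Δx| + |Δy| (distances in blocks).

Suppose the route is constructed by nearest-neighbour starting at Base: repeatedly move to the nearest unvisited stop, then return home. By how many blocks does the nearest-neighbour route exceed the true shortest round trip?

Excess over optimum: 2 blocks.

Base: S2=4, S4=7, S1=10, S3=25 ⇒ S2
S2: S4=5, S1=6, S3=29 ⇒ S4
S4: S1=3, S3=32 ⇒ S1
S1: S3=35 ⇒ S3
NN route Base → S2 → S4 → S1 → S3 → Base costs 72.
Optimal: Base → S2 → S1 → S4 → S3 → Base costs 70 (by enumerating all 12 distinct tours).
Excess = 72 − 70 = 2.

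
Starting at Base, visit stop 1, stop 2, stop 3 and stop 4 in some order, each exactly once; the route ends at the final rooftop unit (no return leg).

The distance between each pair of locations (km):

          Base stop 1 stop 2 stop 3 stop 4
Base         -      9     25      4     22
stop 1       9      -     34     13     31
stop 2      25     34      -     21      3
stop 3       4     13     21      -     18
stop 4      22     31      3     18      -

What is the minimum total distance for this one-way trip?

Minimum one-way distance = 43 km.

There are 4! = 24 possible orderings.
Base - stop 1 - stop 2 - stop 3 - stop 4: 9+34+21+18 = 82
Base - stop 1 - stop 2 - stop 4 - stop 3: 9+34+3+18 = 64
Base - stop 1 - stop 3 - stop 2 - stop 4: 9+13+21+3 = 46
Base - stop 1 - stop 3 - stop 4 - stop 2: 9+13+18+3 = 43
Base - stop 1 - stop 4 - stop 2 - stop 3: 9+31+3+21 = 64
Base - stop 1 - stop 4 - stop 3 - stop 2: 9+31+18+21 = 79
Base - stop 2 - stop 1 - stop 3 - stop 4: 25+34+13+18 = 90
Base - stop 2 - stop 1 - stop 4 - stop 3: 25+34+31+18 = 108
Base - stop 2 - stop 3 - stop 1 - stop 4: 25+21+13+31 = 90
Base - stop 2 - stop 3 - stop 4 - stop 1: 25+21+18+31 = 95
Base - stop 2 - stop 4 - stop 1 - stop 3: 25+3+31+13 = 72
Base - stop 2 - stop 4 - stop 3 - stop 1: 25+3+18+13 = 59
Base - stop 3 - stop 1 - stop 2 - stop 4: 4+13+34+3 = 54
Base - stop 3 - stop 1 - stop 4 - stop 2: 4+13+31+3 = 51
… (10 more)
The minimum is 43.
One shortest path: Base → stop 1 → stop 3 → stop 4 → stop 2.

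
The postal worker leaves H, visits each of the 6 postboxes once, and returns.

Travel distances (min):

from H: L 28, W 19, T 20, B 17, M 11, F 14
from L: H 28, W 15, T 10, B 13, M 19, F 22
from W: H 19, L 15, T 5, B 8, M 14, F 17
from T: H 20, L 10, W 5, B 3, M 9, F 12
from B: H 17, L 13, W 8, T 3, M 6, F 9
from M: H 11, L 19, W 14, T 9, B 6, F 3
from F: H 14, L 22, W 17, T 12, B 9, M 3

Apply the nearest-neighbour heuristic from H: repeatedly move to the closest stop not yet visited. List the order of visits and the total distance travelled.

Total distance 74 min via the nearest-neighbour route H → M → F → B → T → W → L → H.

H → [M:11 / F:14 / B:17 / W:19 / T:20 / L:28] → M (11)
M → [F:3 / B:6 / T:9 / W:14 / L:19] → F (3)
F → [B:9 / T:12 / W:17 / L:22] → B (9)
B → [T:3 / W:8 / L:13] → T (3)
T → [W:5 / L:10] → W (5)
W → [L:15] → L (15)
Return L→H: 28.
Total = 11 + 3 + 9 + 3 + 5 + 15 + 28 = 74.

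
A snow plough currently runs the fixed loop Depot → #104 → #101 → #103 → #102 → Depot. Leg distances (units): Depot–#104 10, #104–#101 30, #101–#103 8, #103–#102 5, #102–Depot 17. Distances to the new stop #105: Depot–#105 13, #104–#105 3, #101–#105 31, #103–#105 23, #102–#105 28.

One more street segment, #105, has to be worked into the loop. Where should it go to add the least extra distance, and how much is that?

Adding 4 by placing #105 on the #104–#101 leg.

Insertion cost between consecutive stops i–j is d(i,#105) + d(#105,j) − d(i,j):
  between Depot and #104: 13 + 3 − 10 = 6
  between #104 and #101: 3 + 31 − 30 = 4
  between #101 and #103: 31 + 23 − 8 = 46
  between #103 and #102: 23 + 28 − 5 = 46
  between #102 and Depot: 28 + 13 − 17 = 24
Cheapest insertion is between #104 and #101, adding 4.
New total = 70 + 4 = 74.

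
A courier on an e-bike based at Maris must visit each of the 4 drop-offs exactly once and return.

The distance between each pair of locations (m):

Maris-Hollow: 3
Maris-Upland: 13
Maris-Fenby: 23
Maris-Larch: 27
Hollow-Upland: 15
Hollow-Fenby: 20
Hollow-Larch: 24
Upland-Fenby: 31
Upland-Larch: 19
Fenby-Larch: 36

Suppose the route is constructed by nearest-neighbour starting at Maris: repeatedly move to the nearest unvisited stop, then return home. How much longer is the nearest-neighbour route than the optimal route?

Maris: Hollow=3, Upland=13, Fenby=23, Larch=27 ⇒ Hollow
Hollow: Upland=15, Fenby=20, Larch=24 ⇒ Upland
Upland: Larch=19, Fenby=31 ⇒ Larch
Larch: Fenby=36 ⇒ Fenby
NN route Maris → Hollow → Upland → Larch → Fenby → Maris costs 96.
Optimal: Maris → Hollow → Fenby → Larch → Upland → Maris costs 91 (by enumerating all 12 distinct tours).
Excess = 96 − 91 = 5.

5 m longer than the optimal tour.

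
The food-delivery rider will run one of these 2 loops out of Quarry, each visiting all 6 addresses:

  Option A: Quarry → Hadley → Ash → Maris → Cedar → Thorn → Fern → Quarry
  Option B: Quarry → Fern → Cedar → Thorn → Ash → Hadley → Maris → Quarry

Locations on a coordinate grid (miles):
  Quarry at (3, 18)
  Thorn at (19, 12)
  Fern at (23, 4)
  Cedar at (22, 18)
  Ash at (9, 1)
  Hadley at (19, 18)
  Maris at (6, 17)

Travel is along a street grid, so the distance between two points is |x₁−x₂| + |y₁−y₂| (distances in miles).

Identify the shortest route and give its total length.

124 miles — Option B is the shortest.

Option A: 16 + 27 + 19 + 17 + 9 + 12 + 34 = 134
Option B: 34 + 15 + 9 + 21 + 27 + 14 + 4 = 124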